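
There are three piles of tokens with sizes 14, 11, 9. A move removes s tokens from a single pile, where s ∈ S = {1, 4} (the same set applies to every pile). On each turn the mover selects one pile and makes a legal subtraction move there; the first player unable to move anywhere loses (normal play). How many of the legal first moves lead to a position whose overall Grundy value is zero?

All piles use S = {1, 4}:
n :  0  1  2  3  4  5  6  7  8  9 10 11 12 13 14
G :  0  1  0  1  2  0  1  0  1  2  0  1  0  1  2
Pile A: G(14) = 2.
Pile B: G(11) = 1.
Pile C: G(9) = 2.
Combined Grundy value = 2 ⊕ 1 ⊕ 2 = 1.
A winning move leaves total XOR = 0, i.e. changes one component's Grundy value g to g ⊕ X where X is the current total.
Pile A: need g' = 2⊕1 = 3. Options: 14−1→G=1, 14−4→G=0. Hits: 0.
Pile B: need g' = 1⊕1 = 0. Options: 11−1→G=0, 11−4→G=0. Hits: 2.
Pile C: need g' = 2⊕1 = 3. Options: 9−1→G=1, 9−4→G=0. Hits: 0.

2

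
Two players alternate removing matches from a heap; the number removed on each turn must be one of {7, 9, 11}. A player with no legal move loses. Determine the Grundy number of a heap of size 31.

1

G(0) = 0
G(1) = mex{} = 0
G(2) = mex{} = 0
G(3) = mex{} = 0
G(4) = mex{} = 0
G(5) = mex{} = 0
G(6) = mex{} = 0
G(7) = mex{0} = 1
G(8) = mex{0} = 1
G(9) = mex{0,0} = 1
G(10) = mex{0,0} = 1
G(11) = mex{0,0,0} = 1
G(12) = mex{0,0,0} = 1
G(13) = mex{0,0,0} = 1
G(14) = mex{1,0,0} = 2
G(15) = mex{1,0,0} = 2
G(16) = mex{1,1,0} = 2
G(17) = mex{1,1,0} = 2
G(18) = mex{1,1,1} = 0
G(19) = mex{1,1,1} = 0
G(20) = mex{1,1,1} = 0
G(21) = mex{2,1,1} = 0
G(22) = mex{2,1,1} = 0
G(23) = mex{2,2,1} = 0
G(24) = mex{2,2,1} = 0
G(25) = mex{0,2,2} = 1
G(26) = mex{0,2,2} = 1
G(27) = mex{0,0,2} = 1
G(28) = mex{0,0,2} = 1
G(29) = mex{0,0,0} = 1
G(30) = mex{0,0,0} = 1
G(31) = mex{0,0,0} = 1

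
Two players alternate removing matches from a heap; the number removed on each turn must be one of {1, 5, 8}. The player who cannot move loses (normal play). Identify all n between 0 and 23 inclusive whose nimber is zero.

n :  0  1  2  3  4  5  6  7  8  9 10 11 12 13 14 15 16 17 18 19 20 21 22 23
G :  0  1  0  1  0  1  0  1  2  3  2  3  2  0  1  0  1  0  1  0  1  2  3  2
P-positions are exactly the n with G(n) = 0.

0, 2, 4, 6, 13, 15, 17, 19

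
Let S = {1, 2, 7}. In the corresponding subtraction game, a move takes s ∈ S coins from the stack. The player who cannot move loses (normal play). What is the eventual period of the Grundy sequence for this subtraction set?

n :  0  1  2  3  4  5  6  7  8  9 10 11 12 13 14
G :  0  1  2  0  1  2  0  1  2  0  1  2  0  1  2
G(n+3) = G(n) holds for n = 0,…,6 (a full window of length max(S) = 7), so the sequence is purely periodic with period 3.

3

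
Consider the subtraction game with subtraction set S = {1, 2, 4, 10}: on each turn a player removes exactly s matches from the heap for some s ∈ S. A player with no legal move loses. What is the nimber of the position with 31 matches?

n :  0  1  2  3  4  5  6  7  8  9 10 11 12 13 14 15 16 17 18 19 20 21 22 23 24 25 26 27 28 29 30 31
G :  0  1  2  0  1  2  0  1  2  0  1  2  0  1  2  0  1  2  0  1  2  0  1  2  0  1  2  0  1  2  0  1

1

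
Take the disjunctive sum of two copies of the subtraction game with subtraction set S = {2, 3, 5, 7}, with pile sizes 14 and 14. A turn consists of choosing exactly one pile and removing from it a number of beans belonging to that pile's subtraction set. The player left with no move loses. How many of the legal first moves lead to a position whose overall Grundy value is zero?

0

All piles use S = {2, 3, 5, 7}:
G(0) = 0
G(1) = mex{} = 0
G(2) = mex{0} = 1
G(3) = mex{0,0} = 1
G(4) = mex{1,0} = 2
G(5) = mex{1,1,0} = 2
G(6) = mex{2,1,0} = 3
G(7) = mex{2,2,1,0} = 3
G(8) = mex{3,2,1,0} = 4
G(9) = mex{3,3,2,1} = 0
G(10) = mex{4,3,2,1} = 0
G(11) = mex{0,4,3,2} = 1
G(12) = mex{0,0,3,2} = 1
G(13) = mex{1,0,4,3} = 2
G(14) = mex{1,1,0,3} = 2
Pile A: G(14) = 2.
Pile B: G(14) = 2.
Combined Grundy value = 2 ⊕ 2 = 0.
A winning move leaves total XOR = 0, i.e. changes one component's Grundy value g to g ⊕ X where X is the current total.
Pile A: target g' = 2⊕0 = 2, but every legal move changes the Grundy value (mex property), so 0 moves.
Pile B: target g' = 2⊕0 = 2, but every legal move changes the Grundy value (mex property), so 0 moves.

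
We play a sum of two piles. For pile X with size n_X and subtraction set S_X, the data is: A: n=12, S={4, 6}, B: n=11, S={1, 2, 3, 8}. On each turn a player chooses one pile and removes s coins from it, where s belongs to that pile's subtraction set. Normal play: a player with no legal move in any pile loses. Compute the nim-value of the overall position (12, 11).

Pile A, S = {4, 6}:
G(0) = 0
G(1) = mex{} = 0
G(2) = mex{} = 0
G(3) = mex{} = 0
G(4) = mex{0} = 1
G(5) = mex{0} = 1
G(6) = mex{0,0} = 1
G(7) = mex{0,0} = 1
G(8) = mex{1,0} = 2
G(9) = mex{1,0} = 2
G(10) = mex{1,1} = 0
G(11) = mex{1,1} = 0
G(12) = mex{2,1} = 0
G_A(12) = 0.
Pile B, S = {1, 2, 3, 8}:
n :  0  1  2  3  4  5  6  7  8  9 10 11
G :  0  1  2  3  0  1  2  3  4  0  1  2
G_B(11) = 2.
Combined Grundy value = 0 ⊕ 2 = 2.

2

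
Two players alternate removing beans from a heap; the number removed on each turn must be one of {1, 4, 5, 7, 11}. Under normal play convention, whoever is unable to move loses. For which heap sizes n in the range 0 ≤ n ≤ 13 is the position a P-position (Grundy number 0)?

0, 2, 8, 10

n :  0  1  2  3  4  5  6  7  8  9 10 11 12 13
G :  0  1  0  1  2  3  2  3  0  1  0  1  2  3
P-positions are exactly the n with G(n) = 0.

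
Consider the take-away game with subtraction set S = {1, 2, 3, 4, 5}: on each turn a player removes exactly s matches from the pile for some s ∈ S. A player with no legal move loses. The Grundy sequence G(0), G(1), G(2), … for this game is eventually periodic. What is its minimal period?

G(0) = 0
G(1) = mex{0} = 1
G(2) = mex{1,0} = 2
G(3) = mex{2,1,0} = 3
G(4) = mex{3,2,1,0} = 4
G(5) = mex{4,3,2,1,0} = 5
G(6) = mex{5,4,3,2,1} = 0
G(7) = mex{0,5,4,3,2} = 1
G(8) = mex{1,0,5,4,3} = 2
G(9) = mex{2,1,0,5,4} = 3
G(10) = mex{3,2,1,0,5} = 4
G(11) = mex{4,3,2,1,0} = 5
G(12) = mex{5,4,3,2,1} = 0
G(13) = mex{0,5,4,3,2} = 1
G(14) = mex{1,0,5,4,3} = 2
G(n+6) = G(n) holds for n = 0,…,4 (a full window of length max(S) = 5), so the sequence is purely periodic with period 6.

6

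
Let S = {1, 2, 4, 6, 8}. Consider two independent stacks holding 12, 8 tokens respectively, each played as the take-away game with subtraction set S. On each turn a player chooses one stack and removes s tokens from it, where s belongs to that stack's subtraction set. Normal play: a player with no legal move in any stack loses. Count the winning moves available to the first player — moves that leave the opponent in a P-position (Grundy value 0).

2

All stacks use S = {1, 2, 4, 6, 8}:
G(0) = 0
G(1) = mex{0} = 1
G(2) = mex{1,0} = 2
G(3) = mex{2,1} = 0
G(4) = mex{0,2,0} = 1
G(5) = mex{1,0,1} = 2
G(6) = mex{2,1,2,0} = 3
G(7) = mex{3,2,0,1} = 4
G(8) = mex{4,3,1,2,0} = 5
G(9) = mex{5,4,2,0,1} = 3
G(10) = mex{3,5,3,1,2} = 0
G(11) = mex{0,3,4,2,0} = 1
G(12) = mex{1,0,5,3,1} = 2
Stack A: G(12) = 2.
Stack B: G(8) = 5.
Combined Grundy value = 2 ⊕ 5 = 7.
A winning move leaves total XOR = 0, i.e. changes one component's Grundy value g to g ⊕ X where X is the current total.
Stack A: need g' = 2⊕7 = 5. Options: 12−1→G=1, 12−2→G=0, 12−4→G=5, 12−6→G=3, 12−8→G=1. Hits: 1.
Stack B: need g' = 5⊕7 = 2. Options: 8−1→G=4, 8−2→G=3, 8−4→G=1, 8−6→G=2, 8−8→G=0. Hits: 1.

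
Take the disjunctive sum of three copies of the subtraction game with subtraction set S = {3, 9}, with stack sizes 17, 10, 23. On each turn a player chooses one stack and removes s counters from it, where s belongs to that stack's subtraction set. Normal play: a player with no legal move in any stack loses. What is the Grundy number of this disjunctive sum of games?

All stacks use S = {3, 9}:
G(0) = 0
G(1) = mex{} = 0
G(2) = mex{} = 0
G(3) = mex{0} = 1
G(4) = mex{0} = 1
G(5) = mex{0} = 1
G(6) = mex{1} = 0
G(7) = mex{1} = 0
G(8) = mex{1} = 0
G(9) = mex{0,0} = 1
G(10) = mex{0,0} = 1
G(11) = mex{0,0} = 1
G(12) = mex{1,1} = 0
G(13) = mex{1,1} = 0
G(14) = mex{1,1} = 0
G(15) = mex{0,0} = 1
G(16) = mex{0,0} = 1
G(17) = mex{0,0} = 1
G(18) = mex{1,1} = 0
G(19) = mex{1,1} = 0
G(20) = mex{1,1} = 0
G(21) = mex{0,0} = 1
G(22) = mex{0,0} = 1
G(23) = mex{0,0} = 1
Stack A: G(17) = 1.
Stack B: G(10) = 1.
Stack C: G(23) = 1.
Combined Grundy value = 1 ⊕ 1 ⊕ 1 = 1.

1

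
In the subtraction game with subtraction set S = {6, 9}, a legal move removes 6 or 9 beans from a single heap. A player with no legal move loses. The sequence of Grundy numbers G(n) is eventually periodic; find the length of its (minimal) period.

15

G(0) = 0
G(1) = mex{} = 0
G(2) = mex{} = 0
G(3) = mex{} = 0
G(4) = mex{} = 0
G(5) = mex{} = 0
G(6) = mex{0} = 1
G(7) = mex{0} = 1
G(8) = mex{0} = 1
G(9) = mex{0,0} = 1
G(10) = mex{0,0} = 1
G(11) = mex{0,0} = 1
G(12) = mex{1,0} = 2
G(13) = mex{1,0} = 2
G(14) = mex{1,0} = 2
G(15) = mex{1,1} = 0
G(16) = mex{1,1} = 0
G(17) = mex{1,1} = 0
G(18) = mex{2,1} = 0
G(19) = mex{2,1} = 0
G(20) = mex{2,1} = 0
G(21) = mex{0,2} = 1
G(22) = mex{0,2} = 1
G(23) = mex{0,2} = 1
G(24) = mex{0,0} = 1
G(25) = mex{0,0} = 1
G(26) = mex{0,0} = 1
G(27) = mex{1,0} = 2
G(28) = mex{1,0} = 2
G(29) = mex{1,0} = 2
G(30) = mex{1,1} = 0
G(31) = mex{1,1} = 0
G(n+15) = G(n) holds for n = 0,…,8 (a full window of length max(S) = 9), so the sequence is purely periodic with period 15.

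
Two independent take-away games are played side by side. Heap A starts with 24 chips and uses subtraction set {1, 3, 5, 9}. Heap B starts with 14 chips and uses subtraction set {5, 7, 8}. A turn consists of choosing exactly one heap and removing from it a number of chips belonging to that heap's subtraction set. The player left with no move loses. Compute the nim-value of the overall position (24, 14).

0

Heap A, S = {1, 3, 5, 9}:
G(0) = 0
G(1) = mex{0} = 1
G(2) = mex{1} = 0
G(3) = mex{0,0} = 1
G(4) = mex{1,1} = 0
G(5) = mex{0,0,0} = 1
G(6) = mex{1,1,1} = 0
G(7) = mex{0,0,0} = 1
G(8) = mex{1,1,1} = 0
G(9) = mex{0,0,0,0} = 1
G(10) = mex{1,1,1,1} = 0
G(11) = mex{0,0,0,0} = 1
G(12) = mex{1,1,1,1} = 0
G(13) = mex{0,0,0,0} = 1
G(14) = mex{1,1,1,1} = 0
G(15) = mex{0,0,0,0} = 1
G(16) = mex{1,1,1,1} = 0
G(17) = mex{0,0,0,0} = 1
G(18) = mex{1,1,1,1} = 0
G(19) = mex{0,0,0,0} = 1
G(20) = mex{1,1,1,1} = 0
G(21) = mex{0,0,0,0} = 1
G(22) = mex{1,1,1,1} = 0
G(23) = mex{0,0,0,0} = 1
G(24) = mex{1,1,1,1} = 0
G_A(24) = 0.
Heap B, S = {5, 7, 8}:
n :  0  1  2  3  4  5  6  7  8  9 10 11 12 13 14
G :  0  0  0  0  0  1  1  1  1  1  2  2  2  0  0
G_B(14) = 0.
Combined Grundy value = 0 ⊕ 0 = 0.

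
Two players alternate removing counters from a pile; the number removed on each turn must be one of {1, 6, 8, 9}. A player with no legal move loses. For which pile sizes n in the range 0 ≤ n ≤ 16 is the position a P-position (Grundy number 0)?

G(0) = 0
G(1) = mex{0} = 1
G(2) = mex{1} = 0
G(3) = mex{0} = 1
G(4) = mex{1} = 0
G(5) = mex{0} = 1
G(6) = mex{1,0} = 2
G(7) = mex{2,1} = 0
G(8) = mex{0,0,0} = 1
G(9) = mex{1,1,1,0} = 2
G(10) = mex{2,0,0,1} = 3
G(11) = mex{3,1,1,0} = 2
G(12) = mex{2,2,0,1} = 3
G(13) = mex{3,0,1,0} = 2
G(14) = mex{2,1,2,1} = 0
G(15) = mex{0,2,0,2} = 1
G(16) = mex{1,3,1,0} = 2
P-positions are exactly the n with G(n) = 0.

0, 2, 4, 7, 14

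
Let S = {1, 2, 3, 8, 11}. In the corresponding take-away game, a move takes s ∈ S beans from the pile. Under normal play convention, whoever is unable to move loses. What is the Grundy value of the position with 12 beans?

3

G(0) = 0
G(1) = mex{0} = 1
G(2) = mex{1,0} = 2
G(3) = mex{2,1,0} = 3
G(4) = mex{3,2,1} = 0
G(5) = mex{0,3,2} = 1
G(6) = mex{1,0,3} = 2
G(7) = mex{2,1,0} = 3
G(8) = mex{3,2,1,0} = 4
G(9) = mex{4,3,2,1} = 0
G(10) = mex{0,4,3,2} = 1
G(11) = mex{1,0,4,3,0} = 2
G(12) = mex{2,1,0,0,1} = 3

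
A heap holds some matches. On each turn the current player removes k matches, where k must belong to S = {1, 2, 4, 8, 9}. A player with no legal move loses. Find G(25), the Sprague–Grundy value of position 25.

n :  0  1  2  3  4  5  6  7  8  9 10 11 12 13 14 15 16 17 18 19 20 21 22 23 24 25
G :  0  1  2  0  1  2  0  1  2  3  4  5  3  0  1  2  0  1  2  0  1  2  3  4  5  3

3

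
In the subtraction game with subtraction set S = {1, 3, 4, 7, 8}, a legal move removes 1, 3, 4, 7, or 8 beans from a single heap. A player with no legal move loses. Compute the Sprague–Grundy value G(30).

G(0) = 0
G(1) = mex{0} = 1
G(2) = mex{1} = 0
G(3) = mex{0,0} = 1
G(4) = mex{1,1,0} = 2
G(5) = mex{2,0,1} = 3
G(6) = mex{3,1,0} = 2
G(7) = mex{2,2,1,0} = 3
G(8) = mex{3,3,2,1,0} = 4
G(9) = mex{4,2,3,0,1} = 5
G(10) = mex{5,3,2,1,0} = 4
G(11) = mex{4,4,3,2,1} = 0
G(12) = mex{0,5,4,3,2} = 1
G(13) = mex{1,4,5,2,3} = 0
G(14) = mex{0,0,4,3,2} = 1
G(15) = mex{1,1,0,4,3} = 2
G(16) = mex{2,0,1,5,4} = 3
G(17) = mex{3,1,0,4,5} = 2
G(18) = mex{2,2,1,0,4} = 3
G(19) = mex{3,3,2,1,0} = 4
G(20) = mex{4,2,3,0,1} = 5
G(21) = mex{5,3,2,1,0} = 4
G(22) = mex{4,4,3,2,1} = 0
G(23) = mex{0,5,4,3,2} = 1
G(24) = mex{1,4,5,2,3} = 0
G(25) = mex{0,0,4,3,2} = 1
G(26) = mex{1,1,0,4,3} = 2
G(27) = mex{2,0,1,5,4} = 3
G(28) = mex{3,1,0,4,5} = 2
G(29) = mex{2,2,1,0,4} = 3
G(30) = mex{3,3,2,1,0} = 4

4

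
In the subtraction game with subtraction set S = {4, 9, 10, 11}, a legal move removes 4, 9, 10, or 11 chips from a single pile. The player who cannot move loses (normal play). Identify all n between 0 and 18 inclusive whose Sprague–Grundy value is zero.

n :  0  1  2  3  4  5  6  7  8  9 10 11 12 13 14 15 16 17 18
G :  0  0  0  0  1  1  1  1  0  2  2  2  1  3  3  0  0  2  4
P-positions are exactly the n with G(n) = 0.

0, 1, 2, 3, 8, 15, 16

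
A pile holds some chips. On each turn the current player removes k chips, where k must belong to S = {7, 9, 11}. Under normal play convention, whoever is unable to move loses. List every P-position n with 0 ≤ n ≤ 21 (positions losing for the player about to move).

G(0) = 0
G(1) = mex{} = 0
G(2) = mex{} = 0
G(3) = mex{} = 0
G(4) = mex{} = 0
G(5) = mex{} = 0
G(6) = mex{} = 0
G(7) = mex{0} = 1
G(8) = mex{0} = 1
G(9) = mex{0,0} = 1
G(10) = mex{0,0} = 1
G(11) = mex{0,0,0} = 1
G(12) = mex{0,0,0} = 1
G(13) = mex{0,0,0} = 1
G(14) = mex{1,0,0} = 2
G(15) = mex{1,0,0} = 2
G(16) = mex{1,1,0} = 2
G(17) = mex{1,1,0} = 2
G(18) = mex{1,1,1} = 0
G(19) = mex{1,1,1} = 0
G(20) = mex{1,1,1} = 0
G(21) = mex{2,1,1} = 0
P-positions are exactly the n with G(n) = 0.

0, 1, 2, 3, 4, 5, 6, 18, 19, 20, 21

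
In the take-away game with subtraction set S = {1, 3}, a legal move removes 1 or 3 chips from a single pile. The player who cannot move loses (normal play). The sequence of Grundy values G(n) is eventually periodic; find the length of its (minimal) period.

G(0) = 0
G(1) = mex{0} = 1
G(2) = mex{1} = 0
G(3) = mex{0,0} = 1
G(4) = mex{1,1} = 0
G(5) = mex{0,0} = 1
G(6) = mex{1,1} = 0
G(7) = mex{0,0} = 1
G(8) = mex{1,1} = 0
G(9) = mex{0,0} = 1
G(10) = mex{1,1} = 0
G(11) = mex{0,0} = 1
G(12) = mex{1,1} = 0
G(13) = mex{0,0} = 1
G(14) = mex{1,1} = 0
G(n+2) = G(n) holds for n = 0,…,2 (a full window of length max(S) = 3), so the sequence is purely periodic with period 2.

2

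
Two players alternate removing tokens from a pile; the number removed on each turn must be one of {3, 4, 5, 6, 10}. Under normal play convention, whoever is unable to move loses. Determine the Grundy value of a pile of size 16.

0

G(0) = 0
G(1) = mex{} = 0
G(2) = mex{} = 0
G(3) = mex{0} = 1
G(4) = mex{0,0} = 1
G(5) = mex{0,0,0} = 1
G(6) = mex{1,0,0,0} = 2
G(7) = mex{1,1,0,0} = 2
G(8) = mex{1,1,1,0} = 2
G(9) = mex{2,1,1,1} = 0
G(10) = mex{2,2,1,1,0} = 3
G(11) = mex{2,2,2,1,0} = 3
G(12) = mex{0,2,2,2,0} = 1
G(13) = mex{3,0,2,2,1} = 4
G(14) = mex{3,3,0,2,1} = 4
G(15) = mex{1,3,3,0,1} = 2
G(16) = mex{4,1,3,3,2} = 0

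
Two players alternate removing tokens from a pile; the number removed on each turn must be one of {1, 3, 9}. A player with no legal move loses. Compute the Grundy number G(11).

G(0) = 0
G(1) = mex{0} = 1
G(2) = mex{1} = 0
G(3) = mex{0,0} = 1
G(4) = mex{1,1} = 0
G(5) = mex{0,0} = 1
G(6) = mex{1,1} = 0
G(7) = mex{0,0} = 1
G(8) = mex{1,1} = 0
G(9) = mex{0,0,0} = 1
G(10) = mex{1,1,1} = 0
G(11) = mex{0,0,0} = 1

1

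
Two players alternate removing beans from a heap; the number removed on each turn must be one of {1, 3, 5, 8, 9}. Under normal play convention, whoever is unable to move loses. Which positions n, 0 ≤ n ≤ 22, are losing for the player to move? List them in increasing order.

0, 2, 4, 6, 16, 18, 20, 22

G(0) = 0
G(1) = mex{0} = 1
G(2) = mex{1} = 0
G(3) = mex{0,0} = 1
G(4) = mex{1,1} = 0
G(5) = mex{0,0,0} = 1
G(6) = mex{1,1,1} = 0
G(7) = mex{0,0,0} = 1
G(8) = mex{1,1,1,0} = 2
G(9) = mex{2,0,0,1,0} = 3
G(10) = mex{3,1,1,0,1} = 2
G(11) = mex{2,2,0,1,0} = 3
G(12) = mex{3,3,1,0,1} = 2
G(13) = mex{2,2,2,1,0} = 3
G(14) = mex{3,3,3,0,1} = 2
G(15) = mex{2,2,2,1,0} = 3
G(16) = mex{3,3,3,2,1} = 0
G(17) = mex{0,2,2,3,2} = 1
G(18) = mex{1,3,3,2,3} = 0
G(19) = mex{0,0,2,3,2} = 1
G(20) = mex{1,1,3,2,3} = 0
G(21) = mex{0,0,0,3,2} = 1
G(22) = mex{1,1,1,2,3} = 0
P-positions are exactly the n with G(n) = 0.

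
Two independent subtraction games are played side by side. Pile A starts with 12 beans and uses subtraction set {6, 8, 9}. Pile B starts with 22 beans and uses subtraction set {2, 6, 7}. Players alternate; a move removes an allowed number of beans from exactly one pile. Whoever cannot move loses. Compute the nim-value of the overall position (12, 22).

Pile A, S = {6, 8, 9}:
n :  0  1  2  3  4  5  6  7  8  9 10 11 12
G :  0  0  0  0  0  0  1  1  1  1  1  1  2
G_A(12) = 2.
Pile B, S = {2, 6, 7}:
n :  0  1  2  3  4  5  6  7  8  9 10 11 12 13 14 15 16 17 18 19 20 21 22
G :  0  0  1  1  0  0  1  1  2  0  3  1  2  0  0  1  1  0  0  1  1  2  0
G_B(22) = 0.
Combined Grundy value = 2 ⊕ 0 = 2.

2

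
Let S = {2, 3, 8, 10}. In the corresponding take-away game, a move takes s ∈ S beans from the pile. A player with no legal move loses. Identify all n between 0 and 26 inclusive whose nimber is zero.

n :  0  1  2  3  4  5  6  7  8  9 10 11 12 13 14 15 16 17 18 19 20 21 22 23 24 25 26
G :  0  0  1  1  2  0  0  1  1  2  2  3  0  4  1  2  2  0  0  1  1  2  2  0  0  1  1
P-positions are exactly the n with G(n) = 0.

0, 1, 5, 6, 12, 17, 18, 23, 24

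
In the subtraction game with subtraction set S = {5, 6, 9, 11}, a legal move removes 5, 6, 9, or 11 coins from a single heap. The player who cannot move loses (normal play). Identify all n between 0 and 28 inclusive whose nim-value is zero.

n :  0  1  2  3  4  5  6  7  8  9 10 11 12 13 14 15 16 17 18 19 20 21 22 23 24 25 26 27 28
G :  0  0  0  0  0  1  1  1  1  1  2  2  2  2  2  3  0  0  0  0  0  1  1  1  1  1  2  2  2
P-positions are exactly the n with G(n) = 0.

0, 1, 2, 3, 4, 16, 17, 18, 19, 20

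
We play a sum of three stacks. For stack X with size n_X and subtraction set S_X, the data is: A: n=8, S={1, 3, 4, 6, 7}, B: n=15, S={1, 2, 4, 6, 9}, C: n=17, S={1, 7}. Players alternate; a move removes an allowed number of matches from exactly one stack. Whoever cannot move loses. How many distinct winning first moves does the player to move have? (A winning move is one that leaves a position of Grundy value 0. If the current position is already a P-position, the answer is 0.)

Stack A, S = {1, 3, 4, 6, 7}:
n : 0 1 2 3 4 5 6 7 8
G : 0 1 0 1 2 3 2 3 4
G_A(8) = 4.
Stack B, S = {1, 2, 4, 6, 9}:
G(0) = 0
G(1) = mex{0} = 1
G(2) = mex{1,0} = 2
G(3) = mex{2,1} = 0
G(4) = mex{0,2,0} = 1
G(5) = mex{1,0,1} = 2
G(6) = mex{2,1,2,0} = 3
G(7) = mex{3,2,0,1} = 4
G(8) = mex{4,3,1,2} = 0
G(9) = mex{0,4,2,0,0} = 1
G(10) = mex{1,0,3,1,1} = 2
G(11) = mex{2,1,4,2,2} = 0
G(12) = mex{0,2,0,3,0} = 1
G(13) = mex{1,0,1,4,1} = 2
G(14) = mex{2,1,2,0,2} = 3
G(15) = mex{3,2,0,1,3} = 4
G_B(15) = 4.
Stack C, S = {1, 7}:
n :  0  1  2  3  4  5  6  7  8  9 10 11 12 13 14 15 16 17
G :  0  1  0  1  0  1  0  1  0  1  0  1  0  1  0  1  0  1
G_C(17) = 1.
Combined Grundy value = 4 ⊕ 4 ⊕ 1 = 1.
A winning move leaves total XOR = 0, i.e. changes one component's Grundy value g to g ⊕ X where X is the current total.
Stack A: need g' = 4⊕1 = 5. Options: 8−1→G=3, 8−3→G=3, 8−4→G=2, 8−6→G=0, 8−7→G=1. Hits: 0.
Stack B: need g' = 4⊕1 = 5. Options: 15−1→G=3, 15−2→G=2, 15−4→G=0, 15−6→G=1, 15−9→G=3. Hits: 0.
Stack C: need g' = 1⊕1 = 0. Options: 17−1→G=0, 17−7→G=0. Hits: 2.

2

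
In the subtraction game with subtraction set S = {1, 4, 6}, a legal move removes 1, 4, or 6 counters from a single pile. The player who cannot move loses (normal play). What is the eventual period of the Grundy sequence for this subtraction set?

n :  0  1  2  3  4  5  6  7  8  9 10 11 12 13 14
G :  0  1  0  1  2  0  1  0  1  2  0  1  0  1  2
G(n+5) = G(n) holds for n = 0,…,5 (a full window of length max(S) = 6), so the sequence is purely periodic with period 5.

5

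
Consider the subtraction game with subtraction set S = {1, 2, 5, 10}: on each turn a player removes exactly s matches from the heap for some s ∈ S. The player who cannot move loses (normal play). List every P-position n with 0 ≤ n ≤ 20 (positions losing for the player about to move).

0, 3, 6, 9, 12, 15, 18

n :  0  1  2  3  4  5  6  7  8  9 10 11 12 13 14 15 16 17 18 19 20
G :  0  1  2  0  1  2  0  1  2  0  1  2  0  1  2  0  1  2  0  1  2
P-positions are exactly the n with G(n) = 0.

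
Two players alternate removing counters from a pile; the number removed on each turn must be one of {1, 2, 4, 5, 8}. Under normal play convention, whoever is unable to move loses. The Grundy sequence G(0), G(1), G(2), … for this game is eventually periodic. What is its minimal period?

3

n :  0  1  2  3  4  5  6  7  8  9 10 11 12 13 14
G :  0  1  2  0  1  2  0  1  2  0  1  2  0  1  2
G(n+3) = G(n) holds for n = 0,…,7 (a full window of length max(S) = 8), so the sequence is purely periodic with period 3.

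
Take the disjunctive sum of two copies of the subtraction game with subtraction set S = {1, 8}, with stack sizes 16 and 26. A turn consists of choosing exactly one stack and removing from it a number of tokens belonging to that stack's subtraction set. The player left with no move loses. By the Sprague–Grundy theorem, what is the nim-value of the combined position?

3

All stacks use S = {1, 8}:
G(0) = 0
G(1) = mex{0} = 1
G(2) = mex{1} = 0
G(3) = mex{0} = 1
G(4) = mex{1} = 0
G(5) = mex{0} = 1
G(6) = mex{1} = 0
G(7) = mex{0} = 1
G(8) = mex{1,0} = 2
G(9) = mex{2,1} = 0
G(10) = mex{0,0} = 1
G(11) = mex{1,1} = 0
G(12) = mex{0,0} = 1
G(13) = mex{1,1} = 0
G(14) = mex{0,0} = 1
G(15) = mex{1,1} = 0
G(16) = mex{0,2} = 1
G(17) = mex{1,0} = 2
G(18) = mex{2,1} = 0
G(19) = mex{0,0} = 1
G(20) = mex{1,1} = 0
G(21) = mex{0,0} = 1
G(22) = mex{1,1} = 0
G(23) = mex{0,0} = 1
G(24) = mex{1,1} = 0
G(25) = mex{0,2} = 1
G(26) = mex{1,0} = 2
Stack A: G(16) = 1.
Stack B: G(26) = 2.
Combined Grundy value = 1 ⊕ 2 = 3.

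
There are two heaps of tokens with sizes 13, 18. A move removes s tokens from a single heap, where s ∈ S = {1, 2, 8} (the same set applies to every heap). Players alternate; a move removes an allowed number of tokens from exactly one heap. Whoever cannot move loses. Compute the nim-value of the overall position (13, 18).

All heaps use S = {1, 2, 8}:
G(0) = 0
G(1) = mex{0} = 1
G(2) = mex{1,0} = 2
G(3) = mex{2,1} = 0
G(4) = mex{0,2} = 1
G(5) = mex{1,0} = 2
G(6) = mex{2,1} = 0
G(7) = mex{0,2} = 1
G(8) = mex{1,0,0} = 2
G(9) = mex{2,1,1} = 0
G(10) = mex{0,2,2} = 1
G(11) = mex{1,0,0} = 2
G(12) = mex{2,1,1} = 0
G(13) = mex{0,2,2} = 1
G(14) = mex{1,0,0} = 2
G(15) = mex{2,1,1} = 0
G(16) = mex{0,2,2} = 1
G(17) = mex{1,0,0} = 2
G(18) = mex{2,1,1} = 0
Heap A: G(13) = 1.
Heap B: G(18) = 0.
Combined Grundy value = 1 ⊕ 0 = 1.

1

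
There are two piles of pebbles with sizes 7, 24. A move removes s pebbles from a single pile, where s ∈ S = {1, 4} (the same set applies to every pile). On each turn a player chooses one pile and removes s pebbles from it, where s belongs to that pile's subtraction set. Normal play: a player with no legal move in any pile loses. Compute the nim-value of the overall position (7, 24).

2

All piles use S = {1, 4}:
n :  0  1  2  3  4  5  6  7  8  9 10 11 12 13 14 15 16 17 18 19 20 21 22 23 24
G :  0  1  0  1  2  0  1  0  1  2  0  1  0  1  2  0  1  0  1  2  0  1  0  1  2
Pile A: G(7) = 0.
Pile B: G(24) = 2.
Combined Grundy value = 0 ⊕ 2 = 2.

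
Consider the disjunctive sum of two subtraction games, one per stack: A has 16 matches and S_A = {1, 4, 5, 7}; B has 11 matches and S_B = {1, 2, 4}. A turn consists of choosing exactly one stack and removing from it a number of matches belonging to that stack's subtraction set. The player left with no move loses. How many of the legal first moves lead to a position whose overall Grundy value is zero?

Stack A, S = {1, 4, 5, 7}:
n :  0  1  2  3  4  5  6  7  8  9 10 11 12 13 14 15 16
G :  0  1  0  1  2  3  2  3  0  1  0  1  2  3  2  3  0
G_A(16) = 0.
Stack B, S = {1, 2, 4}:
G(0) = 0
G(1) = mex{0} = 1
G(2) = mex{1,0} = 2
G(3) = mex{2,1} = 0
G(4) = mex{0,2,0} = 1
G(5) = mex{1,0,1} = 2
G(6) = mex{2,1,2} = 0
G(7) = mex{0,2,0} = 1
G(8) = mex{1,0,1} = 2
G(9) = mex{2,1,2} = 0
G(10) = mex{0,2,0} = 1
G(11) = mex{1,0,1} = 2
G_B(11) = 2.
Combined Grundy value = 0 ⊕ 2 = 2.
A winning move leaves total XOR = 0, i.e. changes one component's Grundy value g to g ⊕ X where X is the current total.
Stack A: need g' = 0⊕2 = 2. Options: 16−1→G=3, 16−4→G=2, 16−5→G=1, 16−7→G=1. Hits: 1.
Stack B: need g' = 2⊕2 = 0. Options: 11−1→G=1, 11−2→G=0, 11−4→G=1. Hits: 1.

2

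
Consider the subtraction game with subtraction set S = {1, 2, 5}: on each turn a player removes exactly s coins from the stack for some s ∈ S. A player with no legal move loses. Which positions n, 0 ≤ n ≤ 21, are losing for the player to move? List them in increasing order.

0, 3, 6, 9, 12, 15, 18, 21

G(0) = 0
G(1) = mex{0} = 1
G(2) = mex{1,0} = 2
G(3) = mex{2,1} = 0
G(4) = mex{0,2} = 1
G(5) = mex{1,0,0} = 2
G(6) = mex{2,1,1} = 0
G(7) = mex{0,2,2} = 1
G(8) = mex{1,0,0} = 2
G(9) = mex{2,1,1} = 0
G(10) = mex{0,2,2} = 1
G(11) = mex{1,0,0} = 2
G(12) = mex{2,1,1} = 0
G(13) = mex{0,2,2} = 1
G(14) = mex{1,0,0} = 2
G(15) = mex{2,1,1} = 0
G(16) = mex{0,2,2} = 1
G(17) = mex{1,0,0} = 2
G(18) = mex{2,1,1} = 0
G(19) = mex{0,2,2} = 1
G(20) = mex{1,0,0} = 2
G(21) = mex{2,1,1} = 0
P-positions are exactly the n with G(n) = 0.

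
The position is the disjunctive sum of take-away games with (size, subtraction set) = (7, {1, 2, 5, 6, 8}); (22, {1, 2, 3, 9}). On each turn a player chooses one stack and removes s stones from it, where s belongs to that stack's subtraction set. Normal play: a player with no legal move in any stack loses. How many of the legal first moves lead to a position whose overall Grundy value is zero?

3

Stack A, S = {1, 2, 5, 6, 8}:
G(0) = 0
G(1) = mex{0} = 1
G(2) = mex{1,0} = 2
G(3) = mex{2,1} = 0
G(4) = mex{0,2} = 1
G(5) = mex{1,0,0} = 2
G(6) = mex{2,1,1,0} = 3
G(7) = mex{3,2,2,1} = 0
G_A(7) = 0.
Stack B, S = {1, 2, 3, 9}:
G(0) = 0
G(1) = mex{0} = 1
G(2) = mex{1,0} = 2
G(3) = mex{2,1,0} = 3
G(4) = mex{3,2,1} = 0
G(5) = mex{0,3,2} = 1
G(6) = mex{1,0,3} = 2
G(7) = mex{2,1,0} = 3
G(8) = mex{3,2,1} = 0
G(9) = mex{0,3,2,0} = 1
G(10) = mex{1,0,3,1} = 2
G(11) = mex{2,1,0,2} = 3
G(12) = mex{3,2,1,3} = 0
G(13) = mex{0,3,2,0} = 1
G(14) = mex{1,0,3,1} = 2
G(15) = mex{2,1,0,2} = 3
G(16) = mex{3,2,1,3} = 0
G(17) = mex{0,3,2,0} = 1
G(18) = mex{1,0,3,1} = 2
G(19) = mex{2,1,0,2} = 3
G(20) = mex{3,2,1,3} = 0
G(21) = mex{0,3,2,0} = 1
G(22) = mex{1,0,3,1} = 2
G_B(22) = 2.
Combined Grundy value = 0 ⊕ 2 = 2.
A winning move leaves total XOR = 0, i.e. changes one component's Grundy value g to g ⊕ X where X is the current total.
Stack A: need g' = 0⊕2 = 2. Options: 7−1→G=3, 7−2→G=2, 7−5→G=2, 7−6→G=1. Hits: 2.
Stack B: need g' = 2⊕2 = 0. Options: 22−1→G=1, 22−2→G=0, 22−3→G=3, 22−9→G=1. Hits: 1.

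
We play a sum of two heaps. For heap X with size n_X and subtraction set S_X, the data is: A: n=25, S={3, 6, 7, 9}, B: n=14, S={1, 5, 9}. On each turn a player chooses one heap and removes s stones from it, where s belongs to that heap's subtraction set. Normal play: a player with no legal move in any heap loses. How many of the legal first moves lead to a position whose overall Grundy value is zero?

Heap A, S = {3, 6, 7, 9}:
G(0) = 0
G(1) = mex{} = 0
G(2) = mex{} = 0
G(3) = mex{0} = 1
G(4) = mex{0} = 1
G(5) = mex{0} = 1
G(6) = mex{1,0} = 2
G(7) = mex{1,0,0} = 2
G(8) = mex{1,0,0} = 2
G(9) = mex{2,1,0,0} = 3
G(10) = mex{2,1,1,0} = 3
G(11) = mex{2,1,1,0} = 3
G(12) = mex{3,2,1,1} = 0
G(13) = mex{3,2,2,1} = 0
G(14) = mex{3,2,2,1} = 0
G(15) = mex{0,3,2,2} = 1
G(16) = mex{0,3,3,2} = 1
G(17) = mex{0,3,3,2} = 1
G(18) = mex{1,0,3,3} = 2
G(19) = mex{1,0,0,3} = 2
G(20) = mex{1,0,0,3} = 2
G(21) = mex{2,1,0,0} = 3
G(22) = mex{2,1,1,0} = 3
G(23) = mex{2,1,1,0} = 3
G(24) = mex{3,2,1,1} = 0
G(25) = mex{3,2,2,1} = 0
G_A(25) = 0.
Heap B, S = {1, 5, 9}:
G(0) = 0
G(1) = mex{0} = 1
G(2) = mex{1} = 0
G(3) = mex{0} = 1
G(4) = mex{1} = 0
G(5) = mex{0,0} = 1
G(6) = mex{1,1} = 0
G(7) = mex{0,0} = 1
G(8) = mex{1,1} = 0
G(9) = mex{0,0,0} = 1
G(10) = mex{1,1,1} = 0
G(11) = mex{0,0,0} = 1
G(12) = mex{1,1,1} = 0
G(13) = mex{0,0,0} = 1
G(14) = mex{1,1,1} = 0
G_B(14) = 0.
Combined Grundy value = 0 ⊕ 0 = 0.
A winning move leaves total XOR = 0, i.e. changes one component's Grundy value g to g ⊕ X where X is the current total.
Heap A: target g' = 0⊕0 = 0, but every legal move changes the Grundy value (mex property), so 0 moves.
Heap B: target g' = 0⊕0 = 0, but every legal move changes the Grundy value (mex property), so 0 moves.

0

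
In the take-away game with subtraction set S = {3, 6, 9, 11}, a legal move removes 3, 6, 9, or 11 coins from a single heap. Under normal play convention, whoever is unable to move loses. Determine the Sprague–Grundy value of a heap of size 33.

n :  0  1  2  3  4  5  6  7  8  9 10 11 12 13 14 15 16 17 18 19 20 21 22 23 24 25 26 27 28 29 30 31 32 33
G :  0  0  0  1  1  1  2  2  2  3  3  3  4  4  0  0  0  1  1  1  2  2  2  3  3  3  4  4  0  0  0  1  1  1

1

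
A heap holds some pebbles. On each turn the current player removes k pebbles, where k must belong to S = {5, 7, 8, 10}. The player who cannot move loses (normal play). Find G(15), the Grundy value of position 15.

0

n :  0  1  2  3  4  5  6  7  8  9 10 11 12 13 14 15
G :  0  0  0  0  0  1  1  1  1  1  2  2  2  2  2  0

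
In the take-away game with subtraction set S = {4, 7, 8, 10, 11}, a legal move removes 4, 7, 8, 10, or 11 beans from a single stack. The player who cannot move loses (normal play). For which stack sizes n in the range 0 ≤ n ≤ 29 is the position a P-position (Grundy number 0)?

n :  0  1  2  3  4  5  6  7  8  9 10 11 12 13 14 15 16 17 18 19 20 21 22 23 24 25 26 27 28 29
G :  0  0  0  0  1  1  1  1  2  2  2  2  3  3  3  0  0  0  0  1  1  1  1  2  2  2  2  3  3  3
P-positions are exactly the n with G(n) = 0.

0, 1, 2, 3, 15, 16, 17, 18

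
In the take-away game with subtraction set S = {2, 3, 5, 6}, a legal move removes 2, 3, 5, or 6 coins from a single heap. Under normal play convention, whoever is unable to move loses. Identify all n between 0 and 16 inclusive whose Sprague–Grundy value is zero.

n :  0  1  2  3  4  5  6  7  8  9 10 11 12 13 14 15 16
G :  0  0  1  1  2  2  3  3  0  0  1  1  2  2  3  3  0
P-positions are exactly the n with G(n) = 0.

0, 1, 8, 9, 16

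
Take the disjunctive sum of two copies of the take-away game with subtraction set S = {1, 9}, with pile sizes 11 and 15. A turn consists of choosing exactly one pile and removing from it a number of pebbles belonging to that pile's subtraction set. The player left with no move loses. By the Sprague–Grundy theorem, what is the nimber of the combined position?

0

All piles use S = {1, 9}:
G(0) = 0
G(1) = mex{0} = 1
G(2) = mex{1} = 0
G(3) = mex{0} = 1
G(4) = mex{1} = 0
G(5) = mex{0} = 1
G(6) = mex{1} = 0
G(7) = mex{0} = 1
G(8) = mex{1} = 0
G(9) = mex{0,0} = 1
G(10) = mex{1,1} = 0
G(11) = mex{0,0} = 1
G(12) = mex{1,1} = 0
G(13) = mex{0,0} = 1
G(14) = mex{1,1} = 0
G(15) = mex{0,0} = 1
Pile A: G(11) = 1.
Pile B: G(15) = 1.
Combined Grundy value = 1 ⊕ 1 = 0.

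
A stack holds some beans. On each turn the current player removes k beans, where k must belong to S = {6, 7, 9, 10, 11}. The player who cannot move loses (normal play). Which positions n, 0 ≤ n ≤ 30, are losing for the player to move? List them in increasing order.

0, 1, 2, 3, 4, 5, 17, 18, 19, 20, 21, 22

n :  0  1  2  3  4  5  6  7  8  9 10 11 12 13 14 15 16 17 18 19 20 21 22 23 24 25 26 27 28 29 30
G :  0  0  0  0  0  0  1  1  1  1  1  1  2  2  2  2  2  0  0  0  0  0  0  1  1  1  1  1  1  2  2
P-positions are exactly the n with G(n) = 0.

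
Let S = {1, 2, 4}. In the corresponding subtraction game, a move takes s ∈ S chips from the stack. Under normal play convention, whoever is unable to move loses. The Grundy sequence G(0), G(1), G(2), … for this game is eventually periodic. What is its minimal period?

3

n :  0  1  2  3  4  5  6  7  8  9 10 11 12 13 14
G :  0  1  2  0  1  2  0  1  2  0  1  2  0  1  2
G(n+3) = G(n) holds for n = 0,…,3 (a full window of length max(S) = 4), so the sequence is purely periodic with period 3.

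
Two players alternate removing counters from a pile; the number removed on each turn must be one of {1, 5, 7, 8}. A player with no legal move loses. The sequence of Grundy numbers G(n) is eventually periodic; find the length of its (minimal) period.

G(0) = 0
G(1) = mex{0} = 1
G(2) = mex{1} = 0
G(3) = mex{0} = 1
G(4) = mex{1} = 0
G(5) = mex{0,0} = 1
G(6) = mex{1,1} = 0
G(7) = mex{0,0,0} = 1
G(8) = mex{1,1,1,0} = 2
G(9) = mex{2,0,0,1} = 3
G(10) = mex{3,1,1,0} = 2
G(11) = mex{2,0,0,1} = 3
G(12) = mex{3,1,1,0} = 2
G(13) = mex{2,2,0,1} = 3
G(14) = mex{3,3,1,0} = 2
G(15) = mex{2,2,2,1} = 0
G(16) = mex{0,3,3,2} = 1
G(17) = mex{1,2,2,3} = 0
G(18) = mex{0,3,3,2} = 1
G(19) = mex{1,2,2,3} = 0
G(20) = mex{0,0,3,2} = 1
G(21) = mex{1,1,2,3} = 0
G(22) = mex{0,0,0,2} = 1
G(23) = mex{1,1,1,0} = 2
G(24) = mex{2,0,0,1} = 3
G(25) = mex{3,1,1,0} = 2
G(26) = mex{2,0,0,1} = 3
G(27) = mex{3,1,1,0} = 2
G(28) = mex{2,2,0,1} = 3
G(29) = mex{3,3,1,0} = 2
G(30) = mex{2,2,2,1} = 0
G(31) = mex{0,3,3,2} = 1
G(n+15) = G(n) holds for n = 0,…,7 (a full window of length max(S) = 8), so the sequence is purely periodic with period 15.

15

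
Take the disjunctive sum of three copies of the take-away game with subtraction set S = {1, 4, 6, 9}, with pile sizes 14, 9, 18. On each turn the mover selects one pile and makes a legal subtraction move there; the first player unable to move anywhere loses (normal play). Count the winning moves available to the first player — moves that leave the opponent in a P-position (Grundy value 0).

All piles use S = {1, 4, 6, 9}:
n :  0  1  2  3  4  5  6  7  8  9 10 11 12 13 14 15 16 17 18
G :  0  1  0  1  2  0  1  0  1  2  0  1  0  1  2  0  1  0  1
Pile A: G(14) = 2.
Pile B: G(9) = 2.
Pile C: G(18) = 1.
Combined Grundy value = 2 ⊕ 2 ⊕ 1 = 1.
A winning move leaves total XOR = 0, i.e. changes one component's Grundy value g to g ⊕ X where X is the current total.
Pile A: need g' = 2⊕1 = 3. Options: 14−1→G=1, 14−4→G=0, 14−6→G=1, 14−9→G=0. Hits: 0.
Pile B: need g' = 2⊕1 = 3. Options: 9−1→G=1, 9−4→G=0, 9−6→G=1, 9−9→G=0. Hits: 0.
Pile C: need g' = 1⊕1 = 0. Options: 18−1→G=0, 18−4→G=2, 18−6→G=0, 18−9→G=2. Hits: 2.

2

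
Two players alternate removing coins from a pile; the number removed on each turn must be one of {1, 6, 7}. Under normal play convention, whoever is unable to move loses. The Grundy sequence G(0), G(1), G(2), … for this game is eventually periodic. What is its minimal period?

12

G(0) = 0
G(1) = mex{0} = 1
G(2) = mex{1} = 0
G(3) = mex{0} = 1
G(4) = mex{1} = 0
G(5) = mex{0} = 1
G(6) = mex{1,0} = 2
G(7) = mex{2,1,0} = 3
G(8) = mex{3,0,1} = 2
G(9) = mex{2,1,0} = 3
G(10) = mex{3,0,1} = 2
G(11) = mex{2,1,0} = 3
G(12) = mex{3,2,1} = 0
G(13) = mex{0,3,2} = 1
G(14) = mex{1,2,3} = 0
G(15) = mex{0,3,2} = 1
G(16) = mex{1,2,3} = 0
G(17) = mex{0,3,2} = 1
G(18) = mex{1,0,3} = 2
G(19) = mex{2,1,0} = 3
G(20) = mex{3,0,1} = 2
G(21) = mex{2,1,0} = 3
G(22) = mex{3,0,1} = 2
G(23) = mex{2,1,0} = 3
G(24) = mex{3,2,1} = 0
G(25) = mex{0,3,2} = 1
G(n+12) = G(n) holds for n = 0,…,6 (a full window of length max(S) = 7), so the sequence is purely periodic with period 12.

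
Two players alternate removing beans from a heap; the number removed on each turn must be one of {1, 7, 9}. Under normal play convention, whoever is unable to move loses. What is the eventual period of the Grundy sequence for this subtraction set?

2

n :  0  1  2  3  4  5  6  7  8  9 10 11 12 13 14
G :  0  1  0  1  0  1  0  1  0  1  0  1  0  1  0
G(n+2) = G(n) holds for n = 0,…,8 (a full window of length max(S) = 9), so the sequence is purely periodic with period 2.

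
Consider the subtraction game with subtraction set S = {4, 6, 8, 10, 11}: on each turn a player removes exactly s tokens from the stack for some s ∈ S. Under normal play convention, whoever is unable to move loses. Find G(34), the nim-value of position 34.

1

n :  0  1  2  3  4  5  6  7  8  9 10 11 12 13 14 15 16 17 18 19 20 21 22 23 24 25 26 27 28 29 30 31 32 33 34
G :  0  0  0  0  1  1  1  1  2  2  2  2  3  3  3  0  0  0  0  1  1  1  1  2  2  2  2  3  3  3  0  0  0  0  1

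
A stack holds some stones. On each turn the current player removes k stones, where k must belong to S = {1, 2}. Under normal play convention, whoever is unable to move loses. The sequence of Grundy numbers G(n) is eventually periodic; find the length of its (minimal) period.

n :  0  1  2  3  4  5  6  7  8  9 10 11 12 13 14
G :  0  1  2  0  1  2  0  1  2  0  1  2  0  1  2
G(n+3) = G(n) holds for n = 0,…,1 (a full window of length max(S) = 2), so the sequence is purely periodic with period 3.

3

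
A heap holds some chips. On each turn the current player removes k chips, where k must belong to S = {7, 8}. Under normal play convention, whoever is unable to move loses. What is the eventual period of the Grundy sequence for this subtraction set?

15

n :  0  1  2  3  4  5  6  7  8  9 10 11 12 13 14 15 16 17 18 19 20 21 22 23 24 25 26 27 28 29 30 31
G :  0  0  0  0  0  0  0  1  1  1  1  1  1  1  2  0  0  0  0  0  0  0  1  1  1  1  1  1  1  2  0  0
G(n+15) = G(n) holds for n = 0,…,7 (a full window of length max(S) = 8), so the sequence is purely periodic with period 15.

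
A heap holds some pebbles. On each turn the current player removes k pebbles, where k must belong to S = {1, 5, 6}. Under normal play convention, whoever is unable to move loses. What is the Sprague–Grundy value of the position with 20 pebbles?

G(0) = 0
G(1) = mex{0} = 1
G(2) = mex{1} = 0
G(3) = mex{0} = 1
G(4) = mex{1} = 0
G(5) = mex{0,0} = 1
G(6) = mex{1,1,0} = 2
G(7) = mex{2,0,1} = 3
G(8) = mex{3,1,0} = 2
G(9) = mex{2,0,1} = 3
G(10) = mex{3,1,0} = 2
G(11) = mex{2,2,1} = 0
G(12) = mex{0,3,2} = 1
G(13) = mex{1,2,3} = 0
G(14) = mex{0,3,2} = 1
G(15) = mex{1,2,3} = 0
G(16) = mex{0,0,2} = 1
G(17) = mex{1,1,0} = 2
G(18) = mex{2,0,1} = 3
G(19) = mex{3,1,0} = 2
G(20) = mex{2,0,1} = 3

3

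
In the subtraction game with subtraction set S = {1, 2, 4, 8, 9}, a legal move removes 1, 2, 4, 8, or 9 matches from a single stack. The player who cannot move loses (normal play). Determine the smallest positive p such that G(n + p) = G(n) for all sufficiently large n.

13

n :  0  1  2  3  4  5  6  7  8  9 10 11 12 13 14 15 16 17 18 19 20 21 22 23 24 25 26 27
G :  0  1  2  0  1  2  0  1  2  3  4  5  3  0  1  2  0  1  2  0  1  2  3  4  5  3  0  1
G(n+13) = G(n) holds for n = 0,…,8 (a full window of length max(S) = 9), so the sequence is purely periodic with period 13.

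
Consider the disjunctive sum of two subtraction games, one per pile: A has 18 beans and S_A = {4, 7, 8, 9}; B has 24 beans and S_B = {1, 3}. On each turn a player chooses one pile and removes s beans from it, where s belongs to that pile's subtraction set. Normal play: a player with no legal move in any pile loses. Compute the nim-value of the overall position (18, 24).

1

Pile A, S = {4, 7, 8, 9}:
n :  0  1  2  3  4  5  6  7  8  9 10 11 12 13 14 15 16 17 18
G :  0  0  0  0  1  1  1  1  2  2  2  2  3  0  0  0  0  1  1
G_A(18) = 1.
Pile B, S = {1, 3}:
G(0) = 0
G(1) = mex{0} = 1
G(2) = mex{1} = 0
G(3) = mex{0,0} = 1
G(4) = mex{1,1} = 0
G(5) = mex{0,0} = 1
G(6) = mex{1,1} = 0
G(7) = mex{0,0} = 1
G(8) = mex{1,1} = 0
G(9) = mex{0,0} = 1
G(10) = mex{1,1} = 0
G(11) = mex{0,0} = 1
G(12) = mex{1,1} = 0
G(13) = mex{0,0} = 1
G(14) = mex{1,1} = 0
G(15) = mex{0,0} = 1
G(16) = mex{1,1} = 0
G(17) = mex{0,0} = 1
G(18) = mex{1,1} = 0
G(19) = mex{0,0} = 1
G(20) = mex{1,1} = 0
G(21) = mex{0,0} = 1
G(22) = mex{1,1} = 0
G(23) = mex{0,0} = 1
G(24) = mex{1,1} = 0
G_B(24) = 0.
Combined Grundy value = 1 ⊕ 0 = 1.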